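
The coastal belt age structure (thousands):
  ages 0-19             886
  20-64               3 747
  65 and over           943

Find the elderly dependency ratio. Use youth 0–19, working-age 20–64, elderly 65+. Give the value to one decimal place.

Old-age dependency ratio: 25.2

Old-age dependency ratio = 943 / 3 747 × 100 = 25.2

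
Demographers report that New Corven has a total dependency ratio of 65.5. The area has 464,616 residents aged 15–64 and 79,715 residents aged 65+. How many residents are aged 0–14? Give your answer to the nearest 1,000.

Aged 0–14: 225,000

Total dependency ratio = (youth + elderly) / working-age × 100
65.5 = (Y + 79,715) / 464,616 × 100
⇒ 225,000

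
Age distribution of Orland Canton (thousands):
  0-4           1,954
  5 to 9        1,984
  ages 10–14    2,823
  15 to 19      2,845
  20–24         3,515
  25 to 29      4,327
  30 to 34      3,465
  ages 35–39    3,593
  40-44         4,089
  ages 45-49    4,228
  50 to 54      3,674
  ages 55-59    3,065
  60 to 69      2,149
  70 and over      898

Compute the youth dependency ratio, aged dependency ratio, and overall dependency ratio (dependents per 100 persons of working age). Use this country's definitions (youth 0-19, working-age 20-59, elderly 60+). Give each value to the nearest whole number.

Youth dependency ratio: 32
Old-age dependency ratio: 10
Total dependency ratio: 42

0–19: 1,954 + 1,984 + 2,823 + 2,845 = 9,606
20–59: 3,515 + 4,327 + 3,465 + 3,593 + 4,089 + 4,228 + 3,674 + 3,065 = 29,956
60+: 2,149 + 898 = 3,047
Youth dependency ratio = 9,606 / 29,956 × 100 = 32
Old-age dependency ratio = 3,047 / 29,956 × 100 = 10
Total dependency ratio = (9,606 + 3,047) / 29,956 × 100 = 12,653 / 29,956 × 100 = 42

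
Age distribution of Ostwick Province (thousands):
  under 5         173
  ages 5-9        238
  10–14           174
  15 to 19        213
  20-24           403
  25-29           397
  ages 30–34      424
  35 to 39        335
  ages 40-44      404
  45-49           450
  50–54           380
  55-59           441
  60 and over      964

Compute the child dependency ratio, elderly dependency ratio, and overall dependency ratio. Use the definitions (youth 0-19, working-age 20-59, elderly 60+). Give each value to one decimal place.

Youth dependency ratio: 24.7
Old-age dependency ratio: 29.8
Total dependency ratio: 54.5

0–19: 173 + 238 + 174 + 213 = 798
20–59: 403 + 397 + 424 + 335 + 404 + 450 + 380 + 441 = 3234
60+: 964
Youth dependency ratio = 798 / 3234 × 100 = 24.7
Old-age dependency ratio = 964 / 3234 × 100 = 29.8
Total dependency ratio = (798 + 964) / 3234 × 100 = 1762 / 3234 × 100 = 54.5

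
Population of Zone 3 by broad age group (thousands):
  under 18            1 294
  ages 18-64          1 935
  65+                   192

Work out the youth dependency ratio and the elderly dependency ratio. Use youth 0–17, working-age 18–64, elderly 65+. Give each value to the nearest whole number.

Youth dependency ratio = 1 294 / 1 935 × 100 = 67
Old-age dependency ratio = 192 / 1 935 × 100 = 10

Youth dependency ratio: 67
Old-age dependency ratio: 10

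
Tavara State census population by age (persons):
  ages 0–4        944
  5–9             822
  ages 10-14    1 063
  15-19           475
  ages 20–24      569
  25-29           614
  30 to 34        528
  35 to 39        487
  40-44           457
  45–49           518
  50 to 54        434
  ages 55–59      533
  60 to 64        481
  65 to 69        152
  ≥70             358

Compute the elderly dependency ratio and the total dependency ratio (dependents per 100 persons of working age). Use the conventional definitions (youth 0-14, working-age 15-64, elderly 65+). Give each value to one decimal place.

0–14: 944 + 822 + 1 063 = 2 829
15–64: 475 + 569 + 614 + 528 + 487 + 457 + 518 + 434 + 533 + 481 = 5 096
65+: 152 + 358 = 510
Old-age dependency ratio = 510 / 5 096 × 100 = 10.0
Total dependency ratio = (2 829 + 510) / 5 096 × 100 = 3 339 / 5 096 × 100 = 65.5

Old-age dependency ratio: 10.0
Total dependency ratio: 65.5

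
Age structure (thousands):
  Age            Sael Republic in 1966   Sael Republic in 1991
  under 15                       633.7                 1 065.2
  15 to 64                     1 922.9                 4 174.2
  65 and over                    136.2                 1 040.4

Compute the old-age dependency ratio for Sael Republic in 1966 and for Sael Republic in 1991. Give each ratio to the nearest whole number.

Sael Republic in 1966: 136.2 / 1 922.9 × 100 = 7
Sael Republic in 1991: 1 040.4 / 4 174.2 × 100 = 25

Sael Republic in 1966: 7
Sael Republic in 1991: 25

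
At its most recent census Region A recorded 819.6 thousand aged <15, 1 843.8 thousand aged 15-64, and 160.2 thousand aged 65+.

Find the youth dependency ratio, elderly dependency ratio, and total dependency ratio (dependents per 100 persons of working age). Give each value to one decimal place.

Youth dependency ratio = 819.6 / 1 843.8 × 100 = 44.5
Old-age dependency ratio = 160.2 / 1 843.8 × 100 = 8.7
Total dependency ratio = (819.6 + 160.2) / 1 843.8 × 100 = 979.8 / 1 843.8 × 100 = 53.1

Youth dependency ratio: 44.5
Old-age dependency ratio: 8.7
Total dependency ratio: 53.1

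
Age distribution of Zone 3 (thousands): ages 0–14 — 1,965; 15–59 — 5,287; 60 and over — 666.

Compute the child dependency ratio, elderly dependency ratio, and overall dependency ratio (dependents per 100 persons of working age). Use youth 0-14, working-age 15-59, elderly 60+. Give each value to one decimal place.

Youth dependency ratio: 37.2
Old-age dependency ratio: 12.6
Total dependency ratio: 49.8

Youth dependency ratio = 1,965 / 5,287 × 100 = 37.2
Old-age dependency ratio = 666 / 5,287 × 100 = 12.6
Total dependency ratio = (1,965 + 666) / 5,287 × 100 = 2,631 / 5,287 × 100 = 49.8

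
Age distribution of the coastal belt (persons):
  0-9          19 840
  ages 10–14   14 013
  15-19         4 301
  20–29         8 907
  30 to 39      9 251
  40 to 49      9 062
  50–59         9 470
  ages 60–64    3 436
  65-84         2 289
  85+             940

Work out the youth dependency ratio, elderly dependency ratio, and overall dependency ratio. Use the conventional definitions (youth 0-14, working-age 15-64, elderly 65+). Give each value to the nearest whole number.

Youth dependency ratio: 76
Old-age dependency ratio: 7
Total dependency ratio: 83

0–14: 19 840 + 14 013 = 33 853
15–64: 4 301 + 8 907 + 9 251 + 9 062 + 9 470 + 3 436 = 44 427
65+: 2 289 + 940 = 3 229
Youth dependency ratio = 33 853 / 44 427 × 100 = 76
Old-age dependency ratio = 3 229 / 44 427 × 100 = 7
Total dependency ratio = (33 853 + 3 229) / 44 427 × 100 = 37 082 / 44 427 × 100 = 83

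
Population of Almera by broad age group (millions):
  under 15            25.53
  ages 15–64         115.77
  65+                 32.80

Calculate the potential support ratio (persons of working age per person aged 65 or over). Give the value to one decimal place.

Potential support ratio: 3.5

Potential support ratio = 115.77 / 32.80 = 3.5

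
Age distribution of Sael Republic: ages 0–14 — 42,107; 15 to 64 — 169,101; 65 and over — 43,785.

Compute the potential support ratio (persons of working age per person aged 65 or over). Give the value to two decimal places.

Potential support ratio: 3.86

Potential support ratio = 169,101 / 43,785 = 3.86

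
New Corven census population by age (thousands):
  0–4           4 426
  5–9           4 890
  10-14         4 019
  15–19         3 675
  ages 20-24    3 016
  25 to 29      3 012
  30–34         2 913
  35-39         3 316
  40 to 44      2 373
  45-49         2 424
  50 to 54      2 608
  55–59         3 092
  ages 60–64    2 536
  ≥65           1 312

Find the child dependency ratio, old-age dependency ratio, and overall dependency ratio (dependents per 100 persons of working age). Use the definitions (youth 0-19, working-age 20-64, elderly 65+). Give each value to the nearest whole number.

0–19: 4 426 + 4 890 + 4 019 + 3 675 = 17 010
20–64: 3 016 + 3 012 + 2 913 + 3 316 + 2 373 + 2 424 + 2 608 + 3 092 + 2 536 = 25 290
65+: 1 312
Youth dependency ratio = 17 010 / 25 290 × 100 = 67
Old-age dependency ratio = 1 312 / 25 290 × 100 = 5
Total dependency ratio = (17 010 + 1 312) / 25 290 × 100 = 18 322 / 25 290 × 100 = 72

Youth dependency ratio: 67
Old-age dependency ratio: 5
Total dependency ratio: 72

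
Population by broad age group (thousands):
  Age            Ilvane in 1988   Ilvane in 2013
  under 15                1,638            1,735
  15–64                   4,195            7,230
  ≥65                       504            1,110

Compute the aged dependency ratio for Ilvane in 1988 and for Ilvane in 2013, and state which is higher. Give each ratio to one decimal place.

Ilvane in 1988: 12.0
Ilvane in 2013: 15.4
Higher: Ilvane in 2013

Ilvane in 1988: 504 / 4,195 × 100 = 12.0
Ilvane in 2013: 1,110 / 7,230 × 100 = 15.4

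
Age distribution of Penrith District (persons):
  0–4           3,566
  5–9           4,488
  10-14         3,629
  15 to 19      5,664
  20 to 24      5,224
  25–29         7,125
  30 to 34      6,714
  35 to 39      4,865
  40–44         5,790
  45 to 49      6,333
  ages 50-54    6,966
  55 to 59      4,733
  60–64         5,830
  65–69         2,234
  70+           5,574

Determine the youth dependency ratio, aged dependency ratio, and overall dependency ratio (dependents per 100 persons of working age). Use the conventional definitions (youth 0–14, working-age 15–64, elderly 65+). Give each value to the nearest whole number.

0–14: 3,566 + 4,488 + 3,629 = 11,683
15–64: 5,664 + 5,224 + 7,125 + 6,714 + 4,865 + 5,790 + 6,333 + 6,966 + 4,733 + 5,830 = 59,244
65+: 2,234 + 5,574 = 7,808
Youth dependency ratio = 11,683 / 59,244 × 100 = 20
Old-age dependency ratio = 7,808 / 59,244 × 100 = 13
Total dependency ratio = (11,683 + 7,808) / 59,244 × 100 = 19,491 / 59,244 × 100 = 33

Youth dependency ratio: 20
Old-age dependency ratio: 13
Total dependency ratio: 33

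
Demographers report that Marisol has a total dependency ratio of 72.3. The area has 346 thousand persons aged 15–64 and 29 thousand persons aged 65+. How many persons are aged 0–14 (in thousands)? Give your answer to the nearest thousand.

Total dependency ratio = (youth + elderly) / working-age × 100
72.3 = (Y + 29) / 346 × 100
⇒ 221

Aged 0–14: 221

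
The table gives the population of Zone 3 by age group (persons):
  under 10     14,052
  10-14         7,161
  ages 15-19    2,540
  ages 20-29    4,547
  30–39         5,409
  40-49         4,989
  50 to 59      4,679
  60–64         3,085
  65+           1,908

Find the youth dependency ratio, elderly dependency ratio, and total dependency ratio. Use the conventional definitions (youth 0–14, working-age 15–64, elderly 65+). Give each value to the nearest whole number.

Youth dependency ratio: 84
Old-age dependency ratio: 8
Total dependency ratio: 92

0–14: 14,052 + 7,161 = 21,213
15–64: 2,540 + 4,547 + 5,409 + 4,989 + 4,679 + 3,085 = 25,249
65+: 1,908
Youth dependency ratio = 21,213 / 25,249 × 100 = 84
Old-age dependency ratio = 1,908 / 25,249 × 100 = 8
Total dependency ratio = (21,213 + 1,908) / 25,249 × 100 = 23,121 / 25,249 × 100 = 92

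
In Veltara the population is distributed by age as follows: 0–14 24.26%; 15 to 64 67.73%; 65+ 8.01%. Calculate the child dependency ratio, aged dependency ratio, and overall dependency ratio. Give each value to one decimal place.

Youth dependency ratio: 35.8
Old-age dependency ratio: 11.8
Total dependency ratio: 47.6

Youth dependency ratio = 24.26 / 67.73 × 100 = 35.8
Old-age dependency ratio = 8.01 / 67.73 × 100 = 11.8
Total dependency ratio = (24.26 + 8.01) / 67.73 × 100 = 32.27 / 67.73 × 100 = 47.6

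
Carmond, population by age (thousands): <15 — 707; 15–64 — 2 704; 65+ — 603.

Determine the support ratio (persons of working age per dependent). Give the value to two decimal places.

Support ratio = 2 704 / (707 + 603) = 2 704 / 1 310 = 2.06

Support ratio: 2.06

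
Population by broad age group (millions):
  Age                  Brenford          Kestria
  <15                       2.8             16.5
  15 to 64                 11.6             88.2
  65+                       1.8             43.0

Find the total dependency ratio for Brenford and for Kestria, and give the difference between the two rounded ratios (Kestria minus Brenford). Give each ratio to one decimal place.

Brenford: 39.7
Kestria: 67.5
Difference: +27.8

Brenford: (2.8 + 1.8) / 11.6 × 100 = 4.6 / 11.6 × 100 = 39.7
Kestria: (16.5 + 43.0) / 88.2 × 100 = 59.5 / 88.2 × 100 = 67.5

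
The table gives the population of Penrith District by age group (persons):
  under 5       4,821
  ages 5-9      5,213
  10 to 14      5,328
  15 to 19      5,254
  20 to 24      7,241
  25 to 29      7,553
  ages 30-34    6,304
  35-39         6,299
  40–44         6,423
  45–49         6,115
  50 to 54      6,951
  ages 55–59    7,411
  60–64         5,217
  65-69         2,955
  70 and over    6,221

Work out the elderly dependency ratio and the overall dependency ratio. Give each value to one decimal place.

0–14: 4,821 + 5,213 + 5,328 = 15,362
15–64: 5,254 + 7,241 + 7,553 + 6,304 + 6,299 + 6,423 + 6,115 + 6,951 + 7,411 + 5,217 = 64,768
65+: 2,955 + 6,221 = 9,176
Old-age dependency ratio = 9,176 / 64,768 × 100 = 14.2
Total dependency ratio = (15,362 + 9,176) / 64,768 × 100 = 24,538 / 64,768 × 100 = 37.9

Old-age dependency ratio: 14.2
Total dependency ratio: 37.9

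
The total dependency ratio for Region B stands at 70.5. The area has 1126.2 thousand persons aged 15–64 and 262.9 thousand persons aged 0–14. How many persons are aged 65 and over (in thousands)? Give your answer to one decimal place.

Total dependency ratio = (youth + elderly) / working-age × 100
70.5 = (262.9 + E) / 1126.2 × 100
⇒ 531.1

Aged 65 and over: 531.1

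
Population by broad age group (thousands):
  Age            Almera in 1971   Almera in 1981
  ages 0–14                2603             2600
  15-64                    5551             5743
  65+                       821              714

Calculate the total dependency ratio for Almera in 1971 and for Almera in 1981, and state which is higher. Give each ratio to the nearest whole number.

Almera in 1971: (2603 + 821) / 5551 × 100 = 3424 / 5551 × 100 = 62
Almera in 1981: (2600 + 714) / 5743 × 100 = 3314 / 5743 × 100 = 58

Almera in 1971: 62
Almera in 1981: 58
Higher: Almera in 1971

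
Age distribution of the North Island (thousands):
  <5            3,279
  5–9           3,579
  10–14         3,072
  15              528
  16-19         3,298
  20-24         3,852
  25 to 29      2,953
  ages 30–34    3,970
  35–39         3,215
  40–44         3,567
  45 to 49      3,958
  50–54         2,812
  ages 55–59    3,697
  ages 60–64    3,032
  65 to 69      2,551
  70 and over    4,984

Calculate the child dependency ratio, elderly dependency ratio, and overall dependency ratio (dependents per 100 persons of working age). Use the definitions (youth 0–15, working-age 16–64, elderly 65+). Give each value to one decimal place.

0–15: 3,279 + 3,579 + 3,072 + 528 = 10,458
16–64: 3,298 + 3,852 + 2,953 + 3,970 + 3,215 + 3,567 + 3,958 + 2,812 + 3,697 + 3,032 = 34,354
65+: 2,551 + 4,984 = 7,535
Youth dependency ratio = 10,458 / 34,354 × 100 = 30.4
Old-age dependency ratio = 7,535 / 34,354 × 100 = 21.9
Total dependency ratio = (10,458 + 7,535) / 34,354 × 100 = 17,993 / 34,354 × 100 = 52.4

Youth dependency ratio: 30.4
Old-age dependency ratio: 21.9
Total dependency ratio: 52.4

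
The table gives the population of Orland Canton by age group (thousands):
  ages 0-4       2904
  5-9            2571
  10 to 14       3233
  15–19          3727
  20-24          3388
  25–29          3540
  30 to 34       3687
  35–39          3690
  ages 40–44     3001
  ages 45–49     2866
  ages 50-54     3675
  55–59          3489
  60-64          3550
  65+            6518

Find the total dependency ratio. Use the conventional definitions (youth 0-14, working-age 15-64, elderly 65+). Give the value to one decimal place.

0–14: 2904 + 2571 + 3233 = 8708
15–64: 3727 + 3388 + 3540 + 3687 + 3690 + 3001 + 2866 + 3675 + 3489 + 3550 = 34613
65+: 6518
Total dependency ratio = (8708 + 6518) / 34613 × 100 = 15226 / 34613 × 100 = 44.0

Total dependency ratio: 44.0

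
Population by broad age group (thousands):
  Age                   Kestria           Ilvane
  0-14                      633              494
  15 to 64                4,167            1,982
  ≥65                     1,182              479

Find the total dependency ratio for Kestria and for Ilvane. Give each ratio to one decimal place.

Kestria: (633 + 1,182) / 4,167 × 100 = 1,815 / 4,167 × 100 = 43.6
Ilvane: (494 + 479) / 1,982 × 100 = 973 / 1,982 × 100 = 49.1

Kestria: 43.6
Ilvane: 49.1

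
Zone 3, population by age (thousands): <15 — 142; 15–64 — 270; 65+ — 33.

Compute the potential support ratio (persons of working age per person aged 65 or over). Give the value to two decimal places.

Potential support ratio: 8.18

Potential support ratio = 270 / 33 = 8.18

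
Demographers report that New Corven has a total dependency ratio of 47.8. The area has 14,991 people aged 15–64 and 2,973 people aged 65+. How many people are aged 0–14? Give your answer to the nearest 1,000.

Aged 0–14: 4,000

Total dependency ratio = (youth + elderly) / working-age × 100
47.8 = (Y + 2,973) / 14,991 × 100
⇒ 4,000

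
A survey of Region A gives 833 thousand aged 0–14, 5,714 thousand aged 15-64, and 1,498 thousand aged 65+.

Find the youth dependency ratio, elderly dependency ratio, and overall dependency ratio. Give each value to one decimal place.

Youth dependency ratio = 833 / 5,714 × 100 = 14.6
Old-age dependency ratio = 1,498 / 5,714 × 100 = 26.2
Total dependency ratio = (833 + 1,498) / 5,714 × 100 = 2,331 / 5,714 × 100 = 40.8

Youth dependency ratio: 14.6
Old-age dependency ratio: 26.2
Total dependency ratio: 40.8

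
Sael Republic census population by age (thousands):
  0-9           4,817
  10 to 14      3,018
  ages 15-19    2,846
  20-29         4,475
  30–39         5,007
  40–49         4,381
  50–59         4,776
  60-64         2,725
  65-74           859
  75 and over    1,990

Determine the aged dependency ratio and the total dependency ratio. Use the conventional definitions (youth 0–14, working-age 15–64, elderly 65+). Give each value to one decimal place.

0–14: 4,817 + 3,018 = 7,835
15–64: 2,846 + 4,475 + 5,007 + 4,381 + 4,776 + 2,725 = 24,210
65+: 859 + 1,990 = 2,849
Old-age dependency ratio = 2,849 / 24,210 × 100 = 11.8
Total dependency ratio = (7,835 + 2,849) / 24,210 × 100 = 10,684 / 24,210 × 100 = 44.1

Old-age dependency ratio: 11.8
Total dependency ratio: 44.1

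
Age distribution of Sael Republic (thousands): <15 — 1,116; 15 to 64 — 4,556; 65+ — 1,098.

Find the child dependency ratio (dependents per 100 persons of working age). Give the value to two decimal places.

Youth dependency ratio: 24.50

Youth dependency ratio = 1,116 / 4,556 × 100 = 24.50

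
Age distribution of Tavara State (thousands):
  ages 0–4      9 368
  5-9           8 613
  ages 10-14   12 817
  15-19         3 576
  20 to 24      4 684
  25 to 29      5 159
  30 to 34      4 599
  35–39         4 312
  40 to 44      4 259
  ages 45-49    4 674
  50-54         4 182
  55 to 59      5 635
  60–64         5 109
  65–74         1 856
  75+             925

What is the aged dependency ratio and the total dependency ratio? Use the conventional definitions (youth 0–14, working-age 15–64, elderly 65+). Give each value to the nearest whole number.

Old-age dependency ratio: 6
Total dependency ratio: 73

0–14: 9 368 + 8 613 + 12 817 = 30 798
15–64: 3 576 + 4 684 + 5 159 + 4 599 + 4 312 + 4 259 + 4 674 + 4 182 + 5 635 + 5 109 = 46 189
65+: 1 856 + 925 = 2 781
Old-age dependency ratio = 2 781 / 46 189 × 100 = 6
Total dependency ratio = (30 798 + 2 781) / 46 189 × 100 = 33 579 / 46 189 × 100 = 73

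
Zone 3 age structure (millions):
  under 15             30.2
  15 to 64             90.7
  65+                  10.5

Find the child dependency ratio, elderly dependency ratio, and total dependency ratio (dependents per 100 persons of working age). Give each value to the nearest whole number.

Youth dependency ratio = 30.2 / 90.7 × 100 = 33
Old-age dependency ratio = 10.5 / 90.7 × 100 = 12
Total dependency ratio = (30.2 + 10.5) / 90.7 × 100 = 40.7 / 90.7 × 100 = 45

Youth dependency ratio: 33
Old-age dependency ratio: 12
Total dependency ratio: 45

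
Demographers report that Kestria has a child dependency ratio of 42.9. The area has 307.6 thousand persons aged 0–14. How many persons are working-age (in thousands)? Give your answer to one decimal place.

Working-age: 717.0

Youth dependency ratio = youth / working-age × 100
42.9 = 307.6 / W × 100
⇒ 717.0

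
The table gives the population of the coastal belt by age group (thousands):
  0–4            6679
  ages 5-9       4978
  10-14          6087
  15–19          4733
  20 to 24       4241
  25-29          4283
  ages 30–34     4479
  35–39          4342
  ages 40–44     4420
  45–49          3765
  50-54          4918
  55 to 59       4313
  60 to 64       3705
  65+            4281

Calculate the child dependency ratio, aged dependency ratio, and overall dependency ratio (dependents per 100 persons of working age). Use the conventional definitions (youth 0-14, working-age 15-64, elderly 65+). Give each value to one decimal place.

Youth dependency ratio: 41.1
Old-age dependency ratio: 9.9
Total dependency ratio: 51.0

0–14: 6679 + 4978 + 6087 = 17744
15–64: 4733 + 4241 + 4283 + 4479 + 4342 + 4420 + 3765 + 4918 + 4313 + 3705 = 43199
65+: 4281
Youth dependency ratio = 17744 / 43199 × 100 = 41.1
Old-age dependency ratio = 4281 / 43199 × 100 = 9.9
Total dependency ratio = (17744 + 4281) / 43199 × 100 = 22025 / 43199 × 100 = 51.0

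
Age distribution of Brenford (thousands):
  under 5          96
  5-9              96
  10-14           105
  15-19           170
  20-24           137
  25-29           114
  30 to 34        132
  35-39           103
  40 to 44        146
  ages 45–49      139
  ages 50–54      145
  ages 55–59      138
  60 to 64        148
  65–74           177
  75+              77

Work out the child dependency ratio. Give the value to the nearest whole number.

0–14: 96 + 96 + 105 = 297
15–64: 170 + 137 + 114 + 132 + 103 + 146 + 139 + 145 + 138 + 148 = 1,372
65+: 177 + 77 = 254
Youth dependency ratio = 297 / 1,372 × 100 = 22

Youth dependency ratio: 22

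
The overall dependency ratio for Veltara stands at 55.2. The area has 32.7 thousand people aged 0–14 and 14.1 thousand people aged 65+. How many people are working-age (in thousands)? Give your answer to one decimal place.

Total dependency ratio = (youth + elderly) / working-age × 100
55.2 = (32.7 + 14.1) / W × 100
⇒ 84.8

Working-age: 84.8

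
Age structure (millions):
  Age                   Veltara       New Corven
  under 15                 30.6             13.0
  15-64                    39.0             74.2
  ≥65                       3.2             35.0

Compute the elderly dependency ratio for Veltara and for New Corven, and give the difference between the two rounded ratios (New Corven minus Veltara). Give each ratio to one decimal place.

Veltara: 8.2
New Corven: 47.2
Difference: +39.0

Veltara: 3.2 / 39.0 × 100 = 8.2
New Corven: 35.0 / 74.2 × 100 = 47.2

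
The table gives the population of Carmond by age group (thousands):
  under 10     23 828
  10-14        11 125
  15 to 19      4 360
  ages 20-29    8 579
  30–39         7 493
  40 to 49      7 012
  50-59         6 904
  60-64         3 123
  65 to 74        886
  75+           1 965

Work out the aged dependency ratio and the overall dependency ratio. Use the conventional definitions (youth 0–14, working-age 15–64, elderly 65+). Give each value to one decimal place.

0–14: 23 828 + 11 125 = 34 953
15–64: 4 360 + 8 579 + 7 493 + 7 012 + 6 904 + 3 123 = 37 471
65+: 886 + 1 965 = 2 851
Old-age dependency ratio = 2 851 / 37 471 × 100 = 7.6
Total dependency ratio = (34 953 + 2 851) / 37 471 × 100 = 37 804 / 37 471 × 100 = 100.9

Old-age dependency ratio: 7.6
Total dependency ratio: 100.9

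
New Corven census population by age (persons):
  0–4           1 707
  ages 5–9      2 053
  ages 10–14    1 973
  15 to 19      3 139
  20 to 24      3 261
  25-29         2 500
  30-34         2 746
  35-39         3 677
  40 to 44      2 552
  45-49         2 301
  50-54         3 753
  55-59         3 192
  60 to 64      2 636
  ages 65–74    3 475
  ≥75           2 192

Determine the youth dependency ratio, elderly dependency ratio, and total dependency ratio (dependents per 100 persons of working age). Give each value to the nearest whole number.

0–14: 1 707 + 2 053 + 1 973 = 5 733
15–64: 3 139 + 3 261 + 2 500 + 2 746 + 3 677 + 2 552 + 2 301 + 3 753 + 3 192 + 2 636 = 29 757
65+: 3 475 + 2 192 = 5 667
Youth dependency ratio = 5 733 / 29 757 × 100 = 19
Old-age dependency ratio = 5 667 / 29 757 × 100 = 19
Total dependency ratio = (5 733 + 5 667) / 29 757 × 100 = 11 400 / 29 757 × 100 = 38

Youth dependency ratio: 19
Old-age dependency ratio: 19
Total dependency ratio: 38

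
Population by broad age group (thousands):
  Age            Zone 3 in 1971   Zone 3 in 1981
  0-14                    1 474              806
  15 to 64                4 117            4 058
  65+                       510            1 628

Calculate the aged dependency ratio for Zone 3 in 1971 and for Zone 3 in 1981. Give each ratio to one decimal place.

Zone 3 in 1971: 510 / 4 117 × 100 = 12.4
Zone 3 in 1981: 1 628 / 4 058 × 100 = 40.1

Zone 3 in 1971: 12.4
Zone 3 in 1981: 40.1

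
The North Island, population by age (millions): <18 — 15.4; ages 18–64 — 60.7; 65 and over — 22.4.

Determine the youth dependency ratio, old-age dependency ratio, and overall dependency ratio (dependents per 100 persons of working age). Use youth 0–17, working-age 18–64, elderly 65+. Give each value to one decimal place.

Youth dependency ratio: 25.4
Old-age dependency ratio: 36.9
Total dependency ratio: 62.3

Youth dependency ratio = 15.4 / 60.7 × 100 = 25.4
Old-age dependency ratio = 22.4 / 60.7 × 100 = 36.9
Total dependency ratio = (15.4 + 22.4) / 60.7 × 100 = 37.8 / 60.7 × 100 = 62.3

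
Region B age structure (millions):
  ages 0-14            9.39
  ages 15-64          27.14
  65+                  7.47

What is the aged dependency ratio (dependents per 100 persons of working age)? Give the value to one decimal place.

Old-age dependency ratio = 7.47 / 27.14 × 100 = 27.5

Old-age dependency ratio: 27.5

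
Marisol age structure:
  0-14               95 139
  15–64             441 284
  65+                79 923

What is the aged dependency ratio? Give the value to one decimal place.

Old-age dependency ratio = 79 923 / 441 284 × 100 = 18.1

Old-age dependency ratio: 18.1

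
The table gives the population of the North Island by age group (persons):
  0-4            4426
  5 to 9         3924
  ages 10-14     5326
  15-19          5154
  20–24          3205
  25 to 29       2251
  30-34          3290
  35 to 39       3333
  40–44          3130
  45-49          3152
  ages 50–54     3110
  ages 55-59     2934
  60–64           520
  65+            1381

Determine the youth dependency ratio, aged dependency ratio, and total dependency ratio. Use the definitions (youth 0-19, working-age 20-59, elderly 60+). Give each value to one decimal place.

Youth dependency ratio: 77.2
Old-age dependency ratio: 7.8
Total dependency ratio: 84.9

0–19: 4426 + 3924 + 5326 + 5154 = 18830
20–59: 3205 + 2251 + 3290 + 3333 + 3130 + 3152 + 3110 + 2934 = 24405
60+: 520 + 1381 = 1901
Youth dependency ratio = 18830 / 24405 × 100 = 77.2
Old-age dependency ratio = 1901 / 24405 × 100 = 7.8
Total dependency ratio = (18830 + 1901) / 24405 × 100 = 20731 / 24405 × 100 = 84.9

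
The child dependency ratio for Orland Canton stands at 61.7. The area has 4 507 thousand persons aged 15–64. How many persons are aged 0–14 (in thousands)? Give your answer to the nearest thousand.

Youth dependency ratio = youth / working-age × 100
61.7 = Y / 4 507 × 100
⇒ 2 781

Aged 0–14: 2 781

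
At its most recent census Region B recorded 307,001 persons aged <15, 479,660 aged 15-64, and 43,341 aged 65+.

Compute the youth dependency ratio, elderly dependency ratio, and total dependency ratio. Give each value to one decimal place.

Youth dependency ratio: 64.0
Old-age dependency ratio: 9.0
Total dependency ratio: 73.0

Youth dependency ratio = 307,001 / 479,660 × 100 = 64.0
Old-age dependency ratio = 43,341 / 479,660 × 100 = 9.0
Total dependency ratio = (307,001 + 43,341) / 479,660 × 100 = 350,342 / 479,660 × 100 = 73.0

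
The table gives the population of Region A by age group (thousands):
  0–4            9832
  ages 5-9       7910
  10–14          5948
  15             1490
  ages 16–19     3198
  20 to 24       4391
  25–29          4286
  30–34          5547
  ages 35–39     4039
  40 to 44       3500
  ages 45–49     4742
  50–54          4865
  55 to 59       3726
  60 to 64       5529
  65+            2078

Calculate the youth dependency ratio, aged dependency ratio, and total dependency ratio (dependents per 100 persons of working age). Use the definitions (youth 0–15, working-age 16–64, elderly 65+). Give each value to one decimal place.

Youth dependency ratio: 57.5
Old-age dependency ratio: 4.7
Total dependency ratio: 62.2

0–15: 9832 + 7910 + 5948 + 1490 = 25180
16–64: 3198 + 4391 + 4286 + 5547 + 4039 + 3500 + 4742 + 4865 + 3726 + 5529 = 43823
65+: 2078
Youth dependency ratio = 25180 / 43823 × 100 = 57.5
Old-age dependency ratio = 2078 / 43823 × 100 = 4.7
Total dependency ratio = (25180 + 2078) / 43823 × 100 = 27258 / 43823 × 100 = 62.2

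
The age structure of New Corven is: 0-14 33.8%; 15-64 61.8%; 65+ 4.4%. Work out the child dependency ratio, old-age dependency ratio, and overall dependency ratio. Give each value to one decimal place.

Youth dependency ratio = 33.8 / 61.8 × 100 = 54.7
Old-age dependency ratio = 4.4 / 61.8 × 100 = 7.1
Total dependency ratio = (33.8 + 4.4) / 61.8 × 100 = 38.2 / 61.8 × 100 = 61.8

Youth dependency ratio: 54.7
Old-age dependency ratio: 7.1
Total dependency ratio: 61.8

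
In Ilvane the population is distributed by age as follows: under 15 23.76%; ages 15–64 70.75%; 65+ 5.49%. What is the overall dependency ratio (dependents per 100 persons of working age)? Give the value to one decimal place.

Total dependency ratio = (23.76 + 5.49) / 70.75 × 100 = 29.25 / 70.75 × 100 = 41.3

Total dependency ratio: 41.3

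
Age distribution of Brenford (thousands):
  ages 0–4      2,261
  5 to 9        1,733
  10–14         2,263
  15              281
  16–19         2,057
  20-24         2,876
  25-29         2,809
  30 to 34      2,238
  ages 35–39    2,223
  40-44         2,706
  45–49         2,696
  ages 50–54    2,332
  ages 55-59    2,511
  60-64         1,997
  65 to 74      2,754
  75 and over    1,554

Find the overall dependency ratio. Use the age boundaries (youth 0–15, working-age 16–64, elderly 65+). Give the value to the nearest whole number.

0–15: 2,261 + 1,733 + 2,263 + 281 = 6,538
16–64: 2,057 + 2,876 + 2,809 + 2,238 + 2,223 + 2,706 + 2,696 + 2,332 + 2,511 + 1,997 = 24,445
65+: 2,754 + 1,554 = 4,308
Total dependency ratio = (6,538 + 4,308) / 24,445 × 100 = 10,846 / 24,445 × 100 = 44

Total dependency ratio: 44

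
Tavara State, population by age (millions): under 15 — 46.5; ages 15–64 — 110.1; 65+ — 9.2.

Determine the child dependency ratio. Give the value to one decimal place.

Youth dependency ratio: 42.2

Youth dependency ratio = 46.5 / 110.1 × 100 = 42.2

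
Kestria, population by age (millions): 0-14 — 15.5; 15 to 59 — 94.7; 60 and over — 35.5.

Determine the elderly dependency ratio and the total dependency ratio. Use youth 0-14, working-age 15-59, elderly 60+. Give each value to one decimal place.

Old-age dependency ratio = 35.5 / 94.7 × 100 = 37.5
Total dependency ratio = (15.5 + 35.5) / 94.7 × 100 = 51.0 / 94.7 × 100 = 53.9

Old-age dependency ratio: 37.5
Total dependency ratio: 53.9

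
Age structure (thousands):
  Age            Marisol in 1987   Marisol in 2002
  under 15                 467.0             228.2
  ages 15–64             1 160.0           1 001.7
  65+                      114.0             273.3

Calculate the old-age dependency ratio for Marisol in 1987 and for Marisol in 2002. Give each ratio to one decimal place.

Marisol in 1987: 9.8
Marisol in 2002: 27.3

Marisol in 1987: 114.0 / 1 160.0 × 100 = 9.8
Marisol in 2002: 273.3 / 1 001.7 × 100 = 27.3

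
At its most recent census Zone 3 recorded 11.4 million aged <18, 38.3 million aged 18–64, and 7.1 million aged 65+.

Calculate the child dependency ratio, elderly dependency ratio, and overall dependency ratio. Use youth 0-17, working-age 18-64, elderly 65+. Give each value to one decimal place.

Youth dependency ratio = 11.4 / 38.3 × 100 = 29.8
Old-age dependency ratio = 7.1 / 38.3 × 100 = 18.5
Total dependency ratio = (11.4 + 7.1) / 38.3 × 100 = 18.5 / 38.3 × 100 = 48.3

Youth dependency ratio: 29.8
Old-age dependency ratio: 18.5
Total dependency ratio: 48.3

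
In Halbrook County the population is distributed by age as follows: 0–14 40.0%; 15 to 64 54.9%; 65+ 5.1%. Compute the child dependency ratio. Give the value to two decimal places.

Youth dependency ratio = 40.0 / 54.9 × 100 = 72.86

Youth dependency ratio: 72.86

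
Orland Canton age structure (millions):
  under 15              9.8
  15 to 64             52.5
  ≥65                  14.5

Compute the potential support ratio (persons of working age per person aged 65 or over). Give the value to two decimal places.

Potential support ratio = 52.5 / 14.5 = 3.62

Potential support ratio: 3.62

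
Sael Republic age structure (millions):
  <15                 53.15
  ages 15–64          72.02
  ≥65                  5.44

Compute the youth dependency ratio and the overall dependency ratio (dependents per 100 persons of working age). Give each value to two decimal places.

Youth dependency ratio = 53.15 / 72.02 × 100 = 73.80
Total dependency ratio = (53.15 + 5.44) / 72.02 × 100 = 58.59 / 72.02 × 100 = 81.35

Youth dependency ratio: 73.80
Total dependency ratio: 81.35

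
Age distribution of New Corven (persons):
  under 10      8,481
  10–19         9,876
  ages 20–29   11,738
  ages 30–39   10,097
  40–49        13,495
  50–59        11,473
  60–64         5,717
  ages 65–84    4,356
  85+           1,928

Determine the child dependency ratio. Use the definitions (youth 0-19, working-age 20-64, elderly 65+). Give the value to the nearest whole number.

0–19: 8,481 + 9,876 = 18,357
20–64: 11,738 + 10,097 + 13,495 + 11,473 + 5,717 = 52,520
65+: 4,356 + 1,928 = 6,284
Youth dependency ratio = 18,357 / 52,520 × 100 = 35

Youth dependency ratio: 35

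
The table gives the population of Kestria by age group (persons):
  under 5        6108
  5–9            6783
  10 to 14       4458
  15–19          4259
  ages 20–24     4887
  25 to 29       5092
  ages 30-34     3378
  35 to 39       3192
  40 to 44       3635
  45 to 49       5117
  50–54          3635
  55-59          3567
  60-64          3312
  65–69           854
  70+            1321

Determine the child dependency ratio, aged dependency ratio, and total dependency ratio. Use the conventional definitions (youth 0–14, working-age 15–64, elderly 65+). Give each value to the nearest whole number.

Youth dependency ratio: 43
Old-age dependency ratio: 5
Total dependency ratio: 49

0–14: 6108 + 6783 + 4458 = 17349
15–64: 4259 + 4887 + 5092 + 3378 + 3192 + 3635 + 5117 + 3635 + 3567 + 3312 = 40074
65+: 854 + 1321 = 2175
Youth dependency ratio = 17349 / 40074 × 100 = 43
Old-age dependency ratio = 2175 / 40074 × 100 = 5
Total dependency ratio = (17349 + 2175) / 40074 × 100 = 19524 / 40074 × 100 = 49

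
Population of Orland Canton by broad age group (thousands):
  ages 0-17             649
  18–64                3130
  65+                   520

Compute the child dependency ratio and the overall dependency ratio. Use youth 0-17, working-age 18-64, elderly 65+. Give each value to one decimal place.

Youth dependency ratio: 20.7
Total dependency ratio: 37.3

Youth dependency ratio = 649 / 3130 × 100 = 20.7
Total dependency ratio = (649 + 520) / 3130 × 100 = 1169 / 3130 × 100 = 37.3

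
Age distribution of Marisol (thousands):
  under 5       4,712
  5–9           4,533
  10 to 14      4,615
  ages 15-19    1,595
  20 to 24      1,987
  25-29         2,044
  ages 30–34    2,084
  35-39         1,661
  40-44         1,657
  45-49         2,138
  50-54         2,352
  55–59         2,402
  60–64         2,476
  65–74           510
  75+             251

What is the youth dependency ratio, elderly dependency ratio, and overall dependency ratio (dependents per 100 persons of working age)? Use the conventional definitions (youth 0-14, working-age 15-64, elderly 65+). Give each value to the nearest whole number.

Youth dependency ratio: 68
Old-age dependency ratio: 4
Total dependency ratio: 72

0–14: 4,712 + 4,533 + 4,615 = 13,860
15–64: 1,595 + 1,987 + 2,044 + 2,084 + 1,661 + 1,657 + 2,138 + 2,352 + 2,402 + 2,476 = 20,396
65+: 510 + 251 = 761
Youth dependency ratio = 13,860 / 20,396 × 100 = 68
Old-age dependency ratio = 761 / 20,396 × 100 = 4
Total dependency ratio = (13,860 + 761) / 20,396 × 100 = 14,621 / 20,396 × 100 = 72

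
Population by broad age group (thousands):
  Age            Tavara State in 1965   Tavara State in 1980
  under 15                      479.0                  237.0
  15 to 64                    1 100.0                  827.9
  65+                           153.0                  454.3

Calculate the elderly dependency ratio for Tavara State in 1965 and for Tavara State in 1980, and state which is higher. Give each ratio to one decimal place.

Tavara State in 1965: 153.0 / 1 100.0 × 100 = 13.9
Tavara State in 1980: 454.3 / 827.9 × 100 = 54.9

Tavara State in 1965: 13.9
Tavara State in 1980: 54.9
Higher: Tavara State in 1980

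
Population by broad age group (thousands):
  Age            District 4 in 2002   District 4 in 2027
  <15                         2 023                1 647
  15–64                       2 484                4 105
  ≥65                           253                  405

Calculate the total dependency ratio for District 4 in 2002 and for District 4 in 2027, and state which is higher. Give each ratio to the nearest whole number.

District 4 in 2002: 92
District 4 in 2027: 50
Higher: District 4 in 2002

District 4 in 2002: (2 023 + 253) / 2 484 × 100 = 2 276 / 2 484 × 100 = 92
District 4 in 2027: (1 647 + 405) / 4 105 × 100 = 2 052 / 4 105 × 100 = 50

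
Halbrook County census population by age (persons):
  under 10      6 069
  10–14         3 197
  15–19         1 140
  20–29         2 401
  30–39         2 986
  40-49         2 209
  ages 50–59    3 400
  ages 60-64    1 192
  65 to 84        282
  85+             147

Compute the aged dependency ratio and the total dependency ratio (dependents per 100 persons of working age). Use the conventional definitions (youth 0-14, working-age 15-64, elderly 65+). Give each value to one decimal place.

0–14: 6 069 + 3 197 = 9 266
15–64: 1 140 + 2 401 + 2 986 + 2 209 + 3 400 + 1 192 = 13 328
65+: 282 + 147 = 429
Old-age dependency ratio = 429 / 13 328 × 100 = 3.2
Total dependency ratio = (9 266 + 429) / 13 328 × 100 = 9 695 / 13 328 × 100 = 72.7

Old-age dependency ratio: 3.2
Total dependency ratio: 72.7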